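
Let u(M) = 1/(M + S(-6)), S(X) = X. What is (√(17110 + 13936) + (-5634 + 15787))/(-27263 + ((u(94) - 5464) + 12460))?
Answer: -893464/1783495 - 1672*√86/1783495 ≈ -0.50966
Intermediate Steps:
u(M) = 1/(-6 + M) (u(M) = 1/(M - 6) = 1/(-6 + M))
(√(17110 + 13936) + (-5634 + 15787))/(-27263 + ((u(94) - 5464) + 12460)) = (√(17110 + 13936) + (-5634 + 15787))/(-27263 + ((1/(-6 + 94) - 5464) + 12460)) = (√31046 + 10153)/(-27263 + ((1/88 - 5464) + 12460)) = (19*√86 + 10153)/(-27263 + ((1/88 - 5464) + 12460)) = (10153 + 19*√86)/(-27263 + (-480831/88 + 12460)) = (10153 + 19*√86)/(-27263 + 615649/88) = (10153 + 19*√86)/(-1783495/88) = (10153 + 19*√86)*(-88/1783495) = -893464/1783495 - 1672*√86/1783495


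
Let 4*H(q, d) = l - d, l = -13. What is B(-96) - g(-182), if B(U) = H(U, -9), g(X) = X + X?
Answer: 363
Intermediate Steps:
g(X) = 2*X
H(q, d) = -13/4 - d/4 (H(q, d) = (-13 - d)/4 = -13/4 - d/4)
B(U) = -1 (B(U) = -13/4 - ¼*(-9) = -13/4 + 9/4 = -1)
B(-96) - g(-182) = -1 - 2*(-182) = -1 - 1*(-364) = -1 + 364 = 363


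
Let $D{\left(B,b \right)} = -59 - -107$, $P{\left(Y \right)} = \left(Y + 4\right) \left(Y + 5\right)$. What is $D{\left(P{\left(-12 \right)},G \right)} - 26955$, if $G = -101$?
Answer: $-26907$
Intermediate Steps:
$P{\left(Y \right)} = \left(4 + Y\right) \left(5 + Y\right)$
$D{\left(B,b \right)} = 48$ ($D{\left(B,b \right)} = -59 + 107 = 48$)
$D{\left(P{\left(-12 \right)},G \right)} - 26955 = 48 - 26955 = -26907$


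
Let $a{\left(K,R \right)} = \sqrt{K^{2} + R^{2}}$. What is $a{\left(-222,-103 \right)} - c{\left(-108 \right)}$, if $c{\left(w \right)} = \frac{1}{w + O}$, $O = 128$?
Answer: $- \frac{1}{20} + \sqrt{59893} \approx 244.68$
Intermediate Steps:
$c{\left(w \right)} = \frac{1}{128 + w}$ ($c{\left(w \right)} = \frac{1}{w + 128} = \frac{1}{128 + w}$)
$a{\left(-222,-103 \right)} - c{\left(-108 \right)} = \sqrt{\left(-222\right)^{2} + \left(-103\right)^{2}} - \frac{1}{128 - 108} = \sqrt{49284 + 10609} - \frac{1}{20} = \sqrt{59893} - \frac{1}{20} = - \frac{1}{20} + \sqrt{59893}$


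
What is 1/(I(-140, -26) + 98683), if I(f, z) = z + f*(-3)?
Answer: 1/99077 ≈ 1.0093e-5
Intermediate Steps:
I(f, z) = z - 3*f
1/(I(-140, -26) + 98683) = 1/((-26 - 3*(-140)) + 98683) = 1/((-26 + 420) + 98683) = 1/(394 + 98683) = 1/99077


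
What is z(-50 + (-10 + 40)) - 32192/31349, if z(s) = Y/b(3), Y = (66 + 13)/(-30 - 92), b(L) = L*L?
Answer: -37823387/34421202 ≈ -1.0988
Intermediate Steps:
b(L) = L²
Y = -79/122 (Y = 79/(-122) = 79*(-1/122) = -79/122 ≈ -0.64754)
z(s) = -79/1098 (z(s) = -79/(122*(3²)) = -79/122/9 = -79/122*⅑ = -79/1098)
z(-50 + (-10 + 40)) - 32192/31349 = -79/1098 - 32192/31349 = -37823387/34421202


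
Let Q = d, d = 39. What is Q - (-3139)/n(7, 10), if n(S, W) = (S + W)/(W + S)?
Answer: 3178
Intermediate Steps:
n(S, W) = 1 (n(S, W) = (S + W)/(S + W) = 1)
Q = 39
Q - (-3139)/n(7, 10) = 39 - (-3139)/1 = 39 - (-3139) = 39 - 43*(-73) = 39 + 3139 = 3178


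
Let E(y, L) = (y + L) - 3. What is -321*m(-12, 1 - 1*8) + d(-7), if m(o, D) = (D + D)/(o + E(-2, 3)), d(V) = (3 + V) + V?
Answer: -332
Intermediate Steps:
E(y, L) = -3 + L + y (E(y, L) = (L + y) - 3 = -3 + L + y)
d(V) = 3 + 2*V
m(o, D) = 2*D/(-2 + o) (m(o, D) = (D + D)/(o + (-3 + 3 - 2)) = (2*D)/(o - 2) = (2*D)/(-2 + o) = 2*D/(-2 + o))
-321*m(-12, 1 - 1*8) + d(-7) = -642*(1 - 1*8)/(-2 - 12) + (3 + 2*(-7)) = -642*(1 - 8)/(-14) + (3 - 14) = -642*(-7)*(-1)/14 - 11 = -321*1 - 11 = -321 - 11 = -332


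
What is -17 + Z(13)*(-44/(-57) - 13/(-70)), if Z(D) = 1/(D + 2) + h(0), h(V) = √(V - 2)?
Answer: -1013629/59850 + 3821*I*√2/3990 ≈ -16.936 + 1.3543*I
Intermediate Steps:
h(V) = √(-2 + V)
Z(D) = 1/(2 + D) + I*√2 (Z(D) = 1/(D + 2) + √(-2 + 0) = 1/(2 + D) + √(-2) = 1/(2 + D) + I*√2)
-17 + Z(13)*(-44/(-57) - 13/(-70)) = -17 + ((1 + 2*I*√2 + I*13*√2)/(2 + 13))*(-44/(-57) - 13/(-70)) = -17 + ((1 + 2*I*√2 + 13*I*√2)/15)*(-44*(-1/57) - 13*(-1/70)) = -17 + ((1 + 15*I*√2)/15)*(44/57 + 13/70) = -17 + (1/15 + I*√2)*(3821/3990) = -17 + (3821/59850 + 3821*I*√2/3990) = -1013629/59850 + 3821*I*√2/3990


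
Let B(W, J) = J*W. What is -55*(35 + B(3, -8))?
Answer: -605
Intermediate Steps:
-55*(35 + B(3, -8)) = -55*(35 - 8*3) = -55*(35 - 24) = -55*11 = -605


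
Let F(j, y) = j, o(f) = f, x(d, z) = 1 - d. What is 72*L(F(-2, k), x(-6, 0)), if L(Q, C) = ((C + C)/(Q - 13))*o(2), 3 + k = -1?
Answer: -672/5 ≈ -134.40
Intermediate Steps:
k = -4 (k = -3 - 1 = -4)
L(Q, C) = 4*C/(-13 + Q) (L(Q, C) = ((C + C)/(Q - 13))*2 = ((2*C)/(-13 + Q))*2 = (2*C/(-13 + Q))*2 = 4*C/(-13 + Q))
72*L(F(-2, k), x(-6, 0)) = 72*(4*(1 - 1*(-6))/(-13 - 2)) = 72*(4*(1 + 6)/(-15)) = 72*(4*7*(-1/15)) = 72*(-28/15) = -672/5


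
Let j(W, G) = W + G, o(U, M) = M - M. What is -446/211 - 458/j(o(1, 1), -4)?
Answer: 47427/422 ≈ 112.39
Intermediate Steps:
o(U, M) = 0
j(W, G) = G + W
-446/211 - 458/j(o(1, 1), -4) = -446/211 - 458/(-4 + 0) = -446*1/211 - 458/(-4) = -446/211 - 458*(-1/4) = -446/211 + 229/2 = 47427/422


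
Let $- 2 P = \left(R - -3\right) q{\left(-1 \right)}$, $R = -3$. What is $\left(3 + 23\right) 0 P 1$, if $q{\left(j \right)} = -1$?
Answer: $0$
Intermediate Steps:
$P = 0$ ($P = - \frac{\left(-3 - -3\right) \left(-1\right)}{2} = - \frac{\left(-3 + 3\right) \left(-1\right)}{2} = - \frac{0 \left(-1\right)}{2} = \left(- \frac{1}{2}\right) 0 = 0$)
$\left(3 + 23\right) 0 P 1 = \left(3 + 23\right) 0 \cdot 0 \cdot 1 = 26 \cdot 0 \cdot 1 = 26 \cdot 0 = 0$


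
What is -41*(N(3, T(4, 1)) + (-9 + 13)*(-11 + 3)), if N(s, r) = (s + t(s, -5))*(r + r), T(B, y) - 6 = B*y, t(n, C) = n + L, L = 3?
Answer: -6068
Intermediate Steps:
t(n, C) = 3 + n (t(n, C) = n + 3 = 3 + n)
T(B, y) = 6 + B*y
N(s, r) = 2*r*(3 + 2*s) (N(s, r) = (s + (3 + s))*(r + r) = (3 + 2*s)*(2*r) = 2*r*(3 + 2*s))
-41*(N(3, T(4, 1)) + (-9 + 13)*(-11 + 3)) = -41*(2*(6 + 4*1)*(3 + 2*3) + (-9 + 13)*(-11 + 3)) = -41*(2*(6 + 4)*(3 + 6) + 4*(-8)) = -41*(2*10*9 - 32) = -41*(180 - 32) = -41*148 = -6068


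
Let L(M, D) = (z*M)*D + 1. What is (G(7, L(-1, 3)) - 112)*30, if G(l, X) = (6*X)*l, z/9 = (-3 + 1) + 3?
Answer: -36120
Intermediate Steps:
z = 9 (z = 9*((-3 + 1) + 3) = 9*(-2 + 3) = 9*1 = 9)
L(M, D) = 1 + 9*D*M (L(M, D) = (9*M)*D + 1 = 9*D*M + 1 = 1 + 9*D*M)
G(l, X) = 6*X*l
(G(7, L(-1, 3)) - 112)*30 = (6*(1 + 9*3*(-1))*7 - 112)*30 = (6*(1 - 27)*7 - 112)*30 = (6*(-26)*7 - 112)*30 = (-1092 - 112)*30 = -1204*30 = -36120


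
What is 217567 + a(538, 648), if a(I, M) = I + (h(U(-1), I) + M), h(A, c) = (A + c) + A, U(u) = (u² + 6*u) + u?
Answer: 219279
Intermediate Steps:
U(u) = u² + 7*u
h(A, c) = c + 2*A
a(I, M) = -12 + M + 2*I (a(I, M) = I + ((I + 2*(-(7 - 1))) + M) = I + ((I + 2*(-1*6)) + M) = I + ((I + 2*(-6)) + M) = I + ((I - 12) + M) = I + ((-12 + I) + M) = I + (-12 + I + M) = -12 + M + 2*I)
217567 + a(538, 648) = 217567 + (-12 + 648 + 2*538) = 217567 + (-12 + 648 + 1076) = 217567 + 1712 = 219279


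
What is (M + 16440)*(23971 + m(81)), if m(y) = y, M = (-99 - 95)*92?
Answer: -33865216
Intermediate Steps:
M = -17848 (M = -194*92 = -17848)
(M + 16440)*(23971 + m(81)) = (-17848 + 16440)*(23971 + 81) = -1408*24052 = -33865216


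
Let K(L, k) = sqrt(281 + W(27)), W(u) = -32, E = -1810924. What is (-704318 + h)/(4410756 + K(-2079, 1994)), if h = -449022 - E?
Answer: 966814191168/6484922830429 - 657584*sqrt(249)/19454768491287 ≈ 0.14909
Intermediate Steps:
K(L, k) = sqrt(249) (K(L, k) = sqrt(281 - 32) = sqrt(249))
h = 1361902 (h = -449022 - 1*(-1810924) = -449022 + 1810924 = 1361902)
(-704318 + h)/(4410756 + K(-2079, 1994)) = (-704318 + 1361902)/(4410756 + sqrt(249)) = 657584/(4410756 + sqrt(249))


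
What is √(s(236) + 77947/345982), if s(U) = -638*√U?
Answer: √(26968258954 - 152741722557424*√59)/345982 ≈ 99.0*I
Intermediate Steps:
√(s(236) + 77947/345982) = √(-1276*√59 + 77947/345982) = √(77947/345982 - 1276*√59)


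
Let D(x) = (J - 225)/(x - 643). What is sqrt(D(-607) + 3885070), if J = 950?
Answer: 9*sqrt(4796382)/10 ≈ 1971.1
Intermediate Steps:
D(x) = 725/(-643 + x) (D(x) = (950 - 225)/(x - 643) = 725/(-643 + x))
sqrt(D(-607) + 3885070) = sqrt(725/(-643 - 607) + 3885070) = sqrt(725/(-1250) + 3885070) = sqrt(725*(-1/1250) + 3885070) = sqrt(-29/50 + 3885070) = sqrt(194253471/50) = 9*sqrt(4796382)/10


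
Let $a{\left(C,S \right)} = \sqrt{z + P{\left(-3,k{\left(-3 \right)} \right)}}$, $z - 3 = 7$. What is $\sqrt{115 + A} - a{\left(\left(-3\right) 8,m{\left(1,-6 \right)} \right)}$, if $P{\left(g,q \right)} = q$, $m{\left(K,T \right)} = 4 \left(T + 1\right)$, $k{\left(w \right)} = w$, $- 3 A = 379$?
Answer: $- \sqrt{7} + \frac{i \sqrt{102}}{3} \approx -2.6458 + 3.3665 i$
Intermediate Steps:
$A = - \frac{379}{3}$ ($A = \left(- \frac{1}{3}\right) 379 = - \frac{379}{3} \approx -126.33$)
$z = 10$ ($z = 3 + 7 = 10$)
$m{\left(K,T \right)} = 4 + 4 T$ ($m{\left(K,T \right)} = 4 \left(1 + T\right) = 4 + 4 T$)
$a{\left(C,S \right)} = \sqrt{7}$ ($a{\left(C,S \right)} = \sqrt{10 - 3} = \sqrt{7}$)
$\sqrt{115 + A} - a{\left(\left(-3\right) 8,m{\left(1,-6 \right)} \right)} = \sqrt{115 - \frac{379}{3}} - \sqrt{7} = \sqrt{- \frac{34}{3}} - \sqrt{7} = \frac{i \sqrt{102}}{3} - \sqrt{7} = - \sqrt{7} + \frac{i \sqrt{102}}{3}$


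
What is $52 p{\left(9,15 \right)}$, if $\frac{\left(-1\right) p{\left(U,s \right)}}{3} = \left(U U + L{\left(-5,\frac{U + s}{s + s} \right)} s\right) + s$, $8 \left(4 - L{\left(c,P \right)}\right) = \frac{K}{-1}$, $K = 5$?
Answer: $- \frac{51597}{2} \approx -25799.0$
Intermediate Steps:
$L{\left(c,P \right)} = \frac{37}{8}$ ($L{\left(c,P \right)} = 4 - \frac{5 \frac{1}{-1}}{8} = 4 - \frac{5 \left(-1\right)}{8} = 4 - - \frac{5}{8} = 4 + \frac{5}{8} = \frac{37}{8}$)
$p{\left(U,s \right)} = - 3 U^{2} - \frac{135 s}{8}$ ($p{\left(U,s \right)} = - 3 \left(\left(U U + \frac{37 s}{8}\right) + s\right) = - 3 \left(\left(U^{2} + \frac{37 s}{8}\right) + s\right) = - 3 \left(U^{2} + \frac{45 s}{8}\right) = - 3 U^{2} - \frac{135 s}{8}$)
$52 p{\left(9,15 \right)} = 52 \left(- 3 \cdot 9^{2} - \frac{2025}{8}\right) = 52 \left(\left(-3\right) 81 - \frac{2025}{8}\right) = 52 \left(-243 - \frac{2025}{8}\right) = 52 \left(- \frac{3969}{8}\right) = - \frac{51597}{2}$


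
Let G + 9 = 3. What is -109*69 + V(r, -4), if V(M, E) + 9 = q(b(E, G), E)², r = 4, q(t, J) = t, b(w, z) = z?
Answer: -7494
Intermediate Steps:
G = -6 (G = -9 + 3 = -6)
V(M, E) = 27 (V(M, E) = -9 + (-6)² = -9 + 36 = 27)
-109*69 + V(r, -4) = -109*69 + 27 = -7521 + 27 = -7494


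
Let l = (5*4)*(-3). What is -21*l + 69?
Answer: 1329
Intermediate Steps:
l = -60 (l = 20*(-3) = -60)
-21*l + 69 = -21*(-60) + 69 = 1260 + 69 = 1329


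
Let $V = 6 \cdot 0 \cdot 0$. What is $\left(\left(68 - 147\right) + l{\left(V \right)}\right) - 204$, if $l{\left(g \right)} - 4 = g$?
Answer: $-279$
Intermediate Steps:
$V = 0$ ($V = 0 \cdot 0 = 0$)
$l{\left(g \right)} = 4 + g$
$\left(\left(68 - 147\right) + l{\left(V \right)}\right) - 204 = \left(\left(68 - 147\right) + \left(4 + 0\right)\right) - 204 = \left(-79 + 4\right) - 204 = -75 - 204 = -279$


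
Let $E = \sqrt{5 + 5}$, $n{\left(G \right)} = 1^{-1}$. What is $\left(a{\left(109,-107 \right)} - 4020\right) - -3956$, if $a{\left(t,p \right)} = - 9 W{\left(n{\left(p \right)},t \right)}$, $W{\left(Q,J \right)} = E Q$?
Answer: $-64 - 9 \sqrt{10} \approx -92.46$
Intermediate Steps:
$n{\left(G \right)} = 1$
$E = \sqrt{10} \approx 3.1623$
$W{\left(Q,J \right)} = Q \sqrt{10}$ ($W{\left(Q,J \right)} = \sqrt{10} Q = Q \sqrt{10}$)
$a{\left(t,p \right)} = - 9 \sqrt{10}$ ($a{\left(t,p \right)} = - 9 \cdot 1 \sqrt{10} = - 9 \sqrt{10}$)
$\left(a{\left(109,-107 \right)} - 4020\right) - -3956 = \left(- 9 \sqrt{10} - 4020\right) - -3956 = \left(-4020 - 9 \sqrt{10}\right) + \left(-8345 + 12301\right) = \left(-4020 - 9 \sqrt{10}\right) + 3956 = -64 - 9 \sqrt{10}$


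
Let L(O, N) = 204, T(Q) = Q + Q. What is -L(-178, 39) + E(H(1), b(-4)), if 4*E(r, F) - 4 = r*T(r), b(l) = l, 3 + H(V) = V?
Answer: -201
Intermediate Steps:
T(Q) = 2*Q
H(V) = -3 + V
E(r, F) = 1 + r²/2 (E(r, F) = 1 + (r*(2*r))/4 = 1 + (2*r²)/4 = 1 + r²/2)
-L(-178, 39) + E(H(1), b(-4)) = -1*204 + (1 + (-3 + 1)²/2) = -204 + (1 + (½)*(-2)²) = -204 + (1 + (½)*4) = -204 + (1 + 2) = -204 + 3 = -201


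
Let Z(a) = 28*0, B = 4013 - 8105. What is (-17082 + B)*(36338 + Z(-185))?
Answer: -769420812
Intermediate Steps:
B = -4092
Z(a) = 0
(-17082 + B)*(36338 + Z(-185)) = (-17082 - 4092)*(36338 + 0) = -21174*36338 = -769420812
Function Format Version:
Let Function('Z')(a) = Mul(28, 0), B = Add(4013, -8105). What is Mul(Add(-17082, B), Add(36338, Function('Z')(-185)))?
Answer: -769420812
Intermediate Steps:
B = -4092
Function('Z')(a) = 0
Mul(Add(-17082, B), Add(36338, Function('Z')(-185))) = Mul(Add(-17082, -4092), Add(36338, 0)) = Mul(-21174, 36338) = -769420812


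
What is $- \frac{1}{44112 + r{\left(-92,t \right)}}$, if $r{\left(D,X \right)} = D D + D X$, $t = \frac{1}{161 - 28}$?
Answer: $- \frac{133}{6992516} \approx -1.902 \cdot 10^{-5}$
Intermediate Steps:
$t = \frac{1}{133} \approx 0.0075188$
$r{\left(D,X \right)} = D^{2} + D X$
$- \frac{1}{44112 + r{\left(-92,t \right)}} = - \frac{1}{44112 - 92 \left(-92 + \frac{1}{133}\right)} = - \frac{1}{44112 - - \frac{1125620}{133}} = - \frac{1}{44112 + \frac{1125620}{133}} = - \frac{1}{\frac{6992516}{133}} = \left(-1\right) \frac{133}{6992516} = - \frac{133}{6992516}$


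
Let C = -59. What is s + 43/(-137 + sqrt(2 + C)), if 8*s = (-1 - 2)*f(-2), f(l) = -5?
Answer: 117631/75304 - 43*I*sqrt(57)/18826 ≈ 1.5621 - 0.017244*I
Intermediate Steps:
s = 15/8 (s = ((-1 - 2)*(-5))/8 = (-3*(-5))/8 = (1/8)*15 = 15/8 ≈ 1.8750)
s + 43/(-137 + sqrt(2 + C)) = 15/8 + 43/(-137 + sqrt(2 - 59)) = 15/8 + 43/(-137 + sqrt(-57)) = 15/8 + 43/(-137 + I*sqrt(57))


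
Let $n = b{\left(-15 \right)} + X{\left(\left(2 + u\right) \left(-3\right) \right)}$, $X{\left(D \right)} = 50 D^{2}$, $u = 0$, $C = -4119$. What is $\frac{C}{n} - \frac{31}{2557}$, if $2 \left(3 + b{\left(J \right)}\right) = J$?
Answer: $- \frac{7058505}{3050501} \approx -2.3139$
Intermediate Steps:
$b{\left(J \right)} = -3 + \frac{J}{2}$
$n = \frac{3579}{2}$ ($n = \left(-3 + \frac{1}{2} \left(-15\right)\right) + 50 \left(\left(2 + 0\right) \left(-3\right)\right)^{2} = \left(-3 - \frac{15}{2}\right) + 50 \left(2 \left(-3\right)\right)^{2} = - \frac{21}{2} + 50 \left(-6\right)^{2} = - \frac{21}{2} + 50 \cdot 36 = - \frac{21}{2} + 1800 = \frac{3579}{2} \approx 1789.5$)
$\frac{C}{n} - \frac{31}{2557} = - \frac{4119}{\frac{3579}{2}} - \frac{31}{2557} = \left(-4119\right) \frac{2}{3579} - \frac{31}{2557} = - \frac{2746}{1193} - \frac{31}{2557} = - \frac{7058505}{3050501}$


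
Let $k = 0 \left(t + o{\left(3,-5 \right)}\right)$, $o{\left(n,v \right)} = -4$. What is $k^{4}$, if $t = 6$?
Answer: $0$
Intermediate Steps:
$k = 0$ ($k = 0 \left(6 - 4\right) = 0 \cdot 2 = 0$)
$k^{4} = 0^{4} = 0$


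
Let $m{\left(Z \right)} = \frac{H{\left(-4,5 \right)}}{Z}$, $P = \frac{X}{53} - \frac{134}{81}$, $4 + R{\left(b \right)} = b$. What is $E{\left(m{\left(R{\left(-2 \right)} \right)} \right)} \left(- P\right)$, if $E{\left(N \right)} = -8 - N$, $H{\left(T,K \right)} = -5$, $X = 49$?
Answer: $- \frac{3133}{486} \approx -6.4465$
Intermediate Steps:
$R{\left(b \right)} = -4 + b$
$P = - \frac{3133}{4293}$ ($P = \frac{49}{53} - \frac{134}{81} = - \frac{3133}{4293} \approx -0.72979$)
$m{\left(Z \right)} = - \frac{5}{Z}$
$E{\left(m{\left(R{\left(-2 \right)} \right)} \right)} \left(- P\right) = \left(-8 - - \frac{5}{-4 - 2}\right) \left(\left(-1\right) \left(- \frac{3133}{4293}\right)\right) = \left(-8 - - \frac{5}{-6}\right) \frac{3133}{4293} = \left(-8 - \left(-5\right) \left(- \frac{1}{6}\right)\right) \frac{3133}{4293} = \left(-8 - \frac{5}{6}\right) \frac{3133}{4293} = \left(- \frac{53}{6}\right) \frac{3133}{4293} = - \frac{3133}{486}$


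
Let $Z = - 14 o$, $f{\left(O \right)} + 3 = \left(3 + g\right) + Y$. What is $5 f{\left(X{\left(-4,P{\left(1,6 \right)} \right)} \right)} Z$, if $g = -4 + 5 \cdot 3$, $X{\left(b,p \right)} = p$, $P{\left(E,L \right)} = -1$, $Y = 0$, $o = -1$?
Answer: $770$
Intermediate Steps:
$g = 11$ ($g = -4 + 15 = 11$)
$f{\left(O \right)} = 11$ ($f{\left(O \right)} = -3 + \left(\left(3 + 11\right) + 0\right) = -3 + \left(14 + 0\right) = -3 + 14 = 11$)
$Z = 14$ ($Z = \left(-14\right) \left(-1\right) = 14$)
$5 f{\left(X{\left(-4,P{\left(1,6 \right)} \right)} \right)} Z = 5 \cdot 11 \cdot 14 = 55 \cdot 14 = 770$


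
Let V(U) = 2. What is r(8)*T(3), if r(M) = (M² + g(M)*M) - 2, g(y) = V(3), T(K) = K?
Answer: 234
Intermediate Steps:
g(y) = 2
r(M) = -2 + M² + 2*M (r(M) = (M² + 2*M) - 2 = -2 + M² + 2*M)
r(8)*T(3) = (-2 + 8² + 2*8)*3 = (-2 + 64 + 16)*3 = 78*3 = 234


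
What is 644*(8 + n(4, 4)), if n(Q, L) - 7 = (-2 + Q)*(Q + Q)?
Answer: 19964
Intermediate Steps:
n(Q, L) = 7 + 2*Q*(-2 + Q) (n(Q, L) = 7 + (-2 + Q)*(Q + Q) = 7 + (-2 + Q)*(2*Q) = 7 + 2*Q*(-2 + Q))
644*(8 + n(4, 4)) = 644*(8 + (7 - 4*4 + 2*4²)) = 644*(8 + (7 - 16 + 2*16)) = 644*(8 + (7 - 16 + 32)) = 644*(8 + 23) = 644*31 = 19964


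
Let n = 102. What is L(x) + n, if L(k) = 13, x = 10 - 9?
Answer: 115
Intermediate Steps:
x = 1
L(x) + n = 13 + 102 = 115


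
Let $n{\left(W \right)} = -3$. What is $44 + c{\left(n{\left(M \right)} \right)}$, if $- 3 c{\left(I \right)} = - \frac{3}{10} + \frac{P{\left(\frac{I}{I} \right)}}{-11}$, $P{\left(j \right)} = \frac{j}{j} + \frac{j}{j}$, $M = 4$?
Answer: $\frac{14573}{330} \approx 44.161$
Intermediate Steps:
$P{\left(j \right)} = 2$ ($P{\left(j \right)} = 1 + 1 = 2$)
$c{\left(I \right)} = \frac{53}{330}$ ($c{\left(I \right)} = - \frac{- \frac{3}{10} + \frac{2}{-11}}{3} = - \frac{\left(-3\right) \frac{1}{10} + 2 \left(- \frac{1}{11}\right)}{3} = - \frac{- \frac{3}{10} - \frac{2}{11}}{3} = \left(- \frac{1}{3}\right) \left(- \frac{53}{110}\right) = \frac{53}{330}$)
$44 + c{\left(n{\left(M \right)} \right)} = 44 + \frac{53}{330} = \frac{14573}{330}$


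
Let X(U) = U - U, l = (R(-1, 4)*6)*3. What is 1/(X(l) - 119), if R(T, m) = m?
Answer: -1/119 ≈ -0.0084034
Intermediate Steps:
l = 72 (l = (4*6)*3 = 24*3 = 72)
X(U) = 0
1/(X(l) - 119) = 1/(0 - 119) = 1/(-119) = -1/119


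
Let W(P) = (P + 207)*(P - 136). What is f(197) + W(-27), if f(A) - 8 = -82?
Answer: -29414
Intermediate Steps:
f(A) = -74 (f(A) = 8 - 82 = -74)
W(P) = (-136 + P)*(207 + P) (W(P) = (207 + P)*(-136 + P) = (-136 + P)*(207 + P))
f(197) + W(-27) = -74 + (-28152 + (-27)**2 + 71*(-27)) = -74 + (-28152 + 729 - 1917) = -74 - 29340 = -29414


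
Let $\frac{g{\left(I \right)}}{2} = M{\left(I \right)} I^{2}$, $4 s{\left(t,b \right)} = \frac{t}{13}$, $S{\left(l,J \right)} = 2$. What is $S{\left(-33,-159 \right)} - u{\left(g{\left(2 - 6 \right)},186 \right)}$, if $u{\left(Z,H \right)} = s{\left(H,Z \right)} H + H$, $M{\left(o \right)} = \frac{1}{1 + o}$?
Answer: $- \frac{11041}{13} \approx -849.31$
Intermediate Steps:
$s{\left(t,b \right)} = \frac{t}{52}$ ($s{\left(t,b \right)} = \frac{t \frac{1}{13}}{4} = \frac{\frac{1}{13} t}{4} = \frac{t}{52}$)
$g{\left(I \right)} = \frac{2 I^{2}}{1 + I}$ ($g{\left(I \right)} = 2 \frac{I^{2}}{1 + I} = \frac{2 I^{2}}{1 + I}$)
$u{\left(Z,H \right)} = H + \frac{H^{2}}{52}$ ($u{\left(Z,H \right)} = \frac{H}{52} H + H = \frac{H^{2}}{52} + H = H + \frac{H^{2}}{52}$)
$S{\left(-33,-159 \right)} - u{\left(g{\left(2 - 6 \right)},186 \right)} = 2 - \frac{1}{52} \cdot 186 \left(52 + 186\right) = 2 - \frac{1}{52} \cdot 186 \cdot 238 = 2 - \frac{11067}{13} = - \frac{11041}{13}$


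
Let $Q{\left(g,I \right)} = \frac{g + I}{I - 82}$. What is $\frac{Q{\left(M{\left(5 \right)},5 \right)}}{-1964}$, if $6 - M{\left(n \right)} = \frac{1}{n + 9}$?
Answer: $\frac{153}{2117192} \approx 7.2266 \cdot 10^{-5}$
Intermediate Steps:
$M{\left(n \right)} = 6 - \frac{1}{9 + n}$ ($M{\left(n \right)} = 6 - \frac{1}{n + 9} = 6 - \frac{1}{9 + n}$)
$Q{\left(g,I \right)} = \frac{I + g}{-82 + I}$
$\frac{Q{\left(M{\left(5 \right)},5 \right)}}{-1964} = \frac{\frac{1}{-82 + 5} \left(5 + \frac{53 + 6 \cdot 5}{9 + 5}\right)}{-1964} = \frac{5 + \frac{53 + 30}{14}}{-77} \left(- \frac{1}{1964}\right) = - \frac{5 + \frac{1}{14} \cdot 83}{77} \left(- \frac{1}{1964}\right) = - \frac{5 + \frac{83}{14}}{77} \left(- \frac{1}{1964}\right) = \left(- \frac{1}{77}\right) \frac{153}{14} \left(- \frac{1}{1964}\right) = \left(- \frac{153}{1078}\right) \left(- \frac{1}{1964}\right) = \frac{153}{2117192}$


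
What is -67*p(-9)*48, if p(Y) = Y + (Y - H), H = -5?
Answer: 41808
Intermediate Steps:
p(Y) = 5 + 2*Y (p(Y) = Y + (Y - 1*(-5)) = Y + (Y + 5) = Y + (5 + Y) = 5 + 2*Y)
-67*p(-9)*48 = -67*(5 + 2*(-9))*48 = -67*(5 - 18)*48 = -67*(-13)*48 = 871*48 = 41808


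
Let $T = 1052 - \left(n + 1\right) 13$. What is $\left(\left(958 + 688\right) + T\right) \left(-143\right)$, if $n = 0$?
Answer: $-383955$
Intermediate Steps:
$T = 1039$ ($T = 1052 - \left(0 + 1\right) 13 = 1052 - 1 \cdot 13 = 1052 - 13 = 1039$)
$\left(\left(958 + 688\right) + T\right) \left(-143\right) = \left(\left(958 + 688\right) + 1039\right) \left(-143\right) = \left(1646 + 1039\right) \left(-143\right) = 2685 \left(-143\right) = -383955$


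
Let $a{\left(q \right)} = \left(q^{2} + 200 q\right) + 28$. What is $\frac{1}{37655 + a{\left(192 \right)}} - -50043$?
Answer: $\frac{5652206722}{112947} \approx 50043.0$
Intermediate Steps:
$a{\left(q \right)} = 28 + q^{2} + 200 q$
$\frac{1}{37655 + a{\left(192 \right)}} - -50043 = \frac{1}{37655 + \left(28 + 192^{2} + 200 \cdot 192\right)} - -50043 = \frac{1}{37655 + \left(28 + 36864 + 38400\right)} + 50043 = \frac{1}{37655 + 75292} + 50043 = \frac{1}{112947} + 50043 = \frac{5652206722}{112947}$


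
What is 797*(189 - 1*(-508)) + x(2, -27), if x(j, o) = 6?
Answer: 555515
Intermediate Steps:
797*(189 - 1*(-508)) + x(2, -27) = 797*(189 - 1*(-508)) + 6 = 797*(189 + 508) + 6 = 797*697 + 6 = 555509 + 6 = 555515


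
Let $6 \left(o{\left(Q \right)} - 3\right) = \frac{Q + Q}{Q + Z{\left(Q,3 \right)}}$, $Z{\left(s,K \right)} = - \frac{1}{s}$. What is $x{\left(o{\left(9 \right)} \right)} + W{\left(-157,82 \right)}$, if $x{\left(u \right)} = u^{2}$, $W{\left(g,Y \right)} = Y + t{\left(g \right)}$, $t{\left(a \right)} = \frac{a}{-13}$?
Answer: $\frac{8753957}{83200} \approx 105.22$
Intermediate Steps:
$t{\left(a \right)} = - \frac{a}{13}$ ($t{\left(a \right)} = a \left(- \frac{1}{13}\right) = - \frac{a}{13}$)
$W{\left(g,Y \right)} = Y - \frac{g}{13}$
$o{\left(Q \right)} = 3 + \frac{Q}{3 \left(Q - \frac{1}{Q}\right)}$ ($o{\left(Q \right)} = 3 + \frac{\left(Q + Q\right) \frac{1}{Q - \frac{1}{Q}}}{6} = 3 + \frac{2 Q \frac{1}{Q - \frac{1}{Q}}}{6} = 3 + \frac{Q}{3 \left(Q - \frac{1}{Q}\right)}$)
$x{\left(o{\left(9 \right)} \right)} + W{\left(-157,82 \right)} = \left(\frac{-9 + 10 \cdot 9^{2}}{3 \left(-1 + 9^{2}\right)}\right)^{2} + \left(82 - - \frac{157}{13}\right) = \left(\frac{-9 + 10 \cdot 81}{3 \left(-1 + 81\right)}\right)^{2} + \left(82 + \frac{157}{13}\right) = \left(\frac{-9 + 810}{3 \cdot 80}\right)^{2} + \frac{1223}{13} = \left(\frac{1}{3} \cdot \frac{1}{80} \cdot 801\right)^{2} + \frac{1223}{13} = \left(\frac{267}{80}\right)^{2} + \frac{1223}{13} = \frac{71289}{6400} + \frac{1223}{13} = \frac{8753957}{83200}$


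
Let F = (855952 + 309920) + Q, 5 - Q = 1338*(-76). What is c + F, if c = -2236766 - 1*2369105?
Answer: -3338306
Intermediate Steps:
Q = 101693 (Q = 5 - 1338*(-76) = 5 - 1*(-101688) = 5 + 101688 = 101693)
c = -4605871 (c = -2236766 - 2369105 = -4605871)
F = 1267565 (F = (855952 + 309920) + 101693 = 1165872 + 101693 = 1267565)
c + F = -4605871 + 1267565 = -3338306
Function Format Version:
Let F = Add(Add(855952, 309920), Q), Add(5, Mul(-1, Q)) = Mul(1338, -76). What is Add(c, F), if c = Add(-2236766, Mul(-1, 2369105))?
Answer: -3338306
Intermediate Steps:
Q = 101693 (Q = Add(5, Mul(-1, Mul(1338, -76))) = Add(5, Mul(-1, -101688)) = Add(5, 101688) = 101693)
c = -4605871 (c = Add(-2236766, -2369105) = -4605871)
F = 1267565 (F = Add(Add(855952, 309920), 101693) = Add(1165872, 101693) = 1267565)
Add(c, F) = Add(-4605871, 1267565) = -3338306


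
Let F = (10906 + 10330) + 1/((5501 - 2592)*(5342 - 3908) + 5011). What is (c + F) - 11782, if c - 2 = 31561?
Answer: 171308197790/4176517 ≈ 41017.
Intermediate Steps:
c = 31563 (c = 2 + 31561 = 31563)
F = 88692515013/4176517 (F = 21236 + 1/(2909*1434 + 5011) = 21236 + 1/(4171506 + 5011) = 21236 + 1/4176517 = 88692515013/4176517 ≈ 21236.)
(c + F) - 11782 = (31563 + 88692515013/4176517) - 11782 = 220515921084/4176517 - 11782 = 171308197790/4176517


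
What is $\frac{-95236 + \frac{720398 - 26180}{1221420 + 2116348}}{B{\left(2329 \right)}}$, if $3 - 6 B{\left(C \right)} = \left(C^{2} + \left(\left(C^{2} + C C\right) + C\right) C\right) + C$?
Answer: $\frac{68116066935}{3013165935803516} \approx 2.2606 \cdot 10^{-5}$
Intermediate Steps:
$B{\left(C \right)} = \frac{1}{2} - \frac{C}{6} - \frac{C^{2}}{6} - \frac{C \left(C + 2 C^{2}\right)}{6}$ ($B{\left(C \right)} = \frac{1}{2} - \frac{\left(C^{2} + \left(\left(C^{2} + C C\right) + C\right) C\right) + C}{6} = \frac{1}{2} - \frac{\left(C^{2} + \left(\left(C^{2} + C^{2}\right) + C\right) C\right) + C}{6} = \frac{1}{2} - \frac{\left(C^{2} + \left(2 C^{2} + C\right) C\right) + C}{6} = \frac{1}{2} - \frac{\left(C^{2} + \left(C + 2 C^{2}\right) C\right) + C}{6} = \frac{1}{2} - \frac{\left(C^{2} + C \left(C + 2 C^{2}\right)\right) + C}{6} = \frac{1}{2} - \frac{C + C^{2} + C \left(C + 2 C^{2}\right)}{6} = \frac{1}{2} - \left(\frac{C}{6} + \frac{C^{2}}{6} + \frac{C \left(C + 2 C^{2}\right)}{6}\right) = \frac{1}{2} - \frac{C}{6} - \frac{C^{2}}{6} - \frac{C \left(C + 2 C^{2}\right)}{6}$)
$\frac{-95236 + \frac{720398 - 26180}{1221420 + 2116348}}{B{\left(2329 \right)}} = \frac{-95236 + \frac{720398 - 26180}{1221420 + 2116348}}{\frac{1}{2} - \frac{2329^{2}}{3} - \frac{2329^{3}}{3} - \frac{2329}{6}} = \frac{-95236 + \frac{694218}{3337768}}{\frac{1}{2} - \frac{5424241}{3} - \frac{12633057289}{3} - \frac{2329}{6}} = \frac{-95236 + 694218 \cdot \frac{1}{3337768}}{\frac{1}{2} - \frac{5424241}{3} - \frac{12633057289}{3} - \frac{2329}{6}} = \frac{-95236 + \frac{49587}{238412}}{- \frac{12638482693}{3}} = \left(- \frac{22705355645}{238412}\right) \left(- \frac{3}{12638482693}\right) = \frac{68116066935}{3013165935803516}$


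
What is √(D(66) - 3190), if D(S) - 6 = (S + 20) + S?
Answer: 2*I*√758 ≈ 55.064*I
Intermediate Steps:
D(S) = 26 + 2*S (D(S) = 6 + ((S + 20) + S) = 6 + ((20 + S) + S) = 6 + (20 + 2*S) = 26 + 2*S)
√(D(66) - 3190) = √((26 + 2*66) - 3190) = √((26 + 132) - 3190) = √(158 - 3190) = √(-3032) = 2*I*√758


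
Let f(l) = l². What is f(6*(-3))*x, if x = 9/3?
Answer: 972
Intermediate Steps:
x = 3 (x = 9*(⅓) = 3)
f(6*(-3))*x = (6*(-3))²*3 = (-18)²*3 = 324*3 = 972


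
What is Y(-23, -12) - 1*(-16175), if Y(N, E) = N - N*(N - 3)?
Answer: 15554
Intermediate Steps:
Y(N, E) = N - N*(-3 + N)
Y(-23, -12) - 1*(-16175) = -23*(4 - 1*(-23)) - 1*(-16175) = -23*(4 + 23) + 16175 = -23*27 + 16175 = -621 + 16175 = 15554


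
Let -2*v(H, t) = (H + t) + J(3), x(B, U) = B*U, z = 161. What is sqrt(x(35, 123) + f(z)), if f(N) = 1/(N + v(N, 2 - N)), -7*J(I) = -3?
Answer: sqrt(21542978863)/2237 ≈ 65.613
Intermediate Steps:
J(I) = 3/7 (J(I) = -1/7*(-3) = 3/7)
v(H, t) = -3/14 - H/2 - t/2 (v(H, t) = -((H + t) + 3/7)/2 = -(3/7 + H + t)/2 = -3/14 - H/2 - t/2)
f(N) = 1/(-17/14 + N) (f(N) = 1/(N + (-3/14 - N/2 - (2 - N)/2)) = 1/(N + (-3/14 - N/2 + (-1 + N/2))) = 1/(N - 17/14) = 1/(-17/14 + N))
sqrt(x(35, 123) + f(z)) = sqrt(35*123 + 14/(-17 + 14*161)) = sqrt(4305 + 14/(-17 + 2254)) = sqrt(4305 + 14/2237) = sqrt(9630299/2237) = sqrt(21542978863)/2237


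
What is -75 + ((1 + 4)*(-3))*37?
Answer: -630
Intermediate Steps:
-75 + ((1 + 4)*(-3))*37 = -75 + (5*(-3))*37 = -75 - 15*37 = -75 - 555 = -630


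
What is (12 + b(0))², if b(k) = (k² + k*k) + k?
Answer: 144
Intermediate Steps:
b(k) = k + 2*k² (b(k) = (k² + k²) + k = 2*k² + k = k + 2*k²)
(12 + b(0))² = (12 + 0*(1 + 2*0))² = (12 + 0*(1 + 0))² = (12 + 0*1)² = (12 + 0)² = 12² = 144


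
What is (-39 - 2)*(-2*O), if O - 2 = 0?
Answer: 164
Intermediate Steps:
O = 2 (O = 2 + 0 = 2)
(-39 - 2)*(-2*O) = (-39 - 2)*(-2*2) = -41*(-4) = 164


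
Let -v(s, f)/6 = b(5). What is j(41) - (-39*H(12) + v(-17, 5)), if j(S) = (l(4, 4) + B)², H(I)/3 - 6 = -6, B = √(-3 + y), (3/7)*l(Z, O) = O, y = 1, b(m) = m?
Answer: 1036/9 + 56*I*√2/3 ≈ 115.11 + 26.399*I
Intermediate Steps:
v(s, f) = -30 (v(s, f) = -6*5 = -30)
l(Z, O) = 7*O/3
B = I*√2 (B = √(-3 + 1) = √(-2) = I*√2 ≈ 1.4142*I)
H(I) = 0 (H(I) = 18 + 3*(-6) = 18 - 18 = 0)
j(S) = (28/3 + I*√2)² (j(S) = ((7/3)*4 + I*√2)² = (28/3 + I*√2)²)
j(41) - (-39*H(12) + v(-17, 5)) = (766/9 + 56*I*√2/3) - (-39*0 - 30) = (766/9 + 56*I*√2/3) - (0 - 30) = (766/9 + 56*I*√2/3) - 1*(-30) = (766/9 + 56*I*√2/3) + 30 = 1036/9 + 56*I*√2/3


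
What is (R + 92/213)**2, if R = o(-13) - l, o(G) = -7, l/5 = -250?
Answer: 70146052201/45369 ≈ 1.5461e+6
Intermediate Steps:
l = -1250 (l = 5*(-250) = -1250)
R = 1243 (R = -7 - 1*(-1250) = -7 + 1250 = 1243)
(R + 92/213)**2 = (1243 + 92/213)**2 = (264851/213)**2 = 70146052201/45369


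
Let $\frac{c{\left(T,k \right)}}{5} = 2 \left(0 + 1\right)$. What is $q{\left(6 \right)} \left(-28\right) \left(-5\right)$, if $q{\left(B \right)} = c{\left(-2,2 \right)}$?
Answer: $1400$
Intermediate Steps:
$c{\left(T,k \right)} = 10$ ($c{\left(T,k \right)} = 5 \cdot 2 \left(0 + 1\right) = 5 \cdot 2 \cdot 1 = 5 \cdot 2 = 10$)
$q{\left(B \right)} = 10$
$q{\left(6 \right)} \left(-28\right) \left(-5\right) = 10 \left(-28\right) \left(-5\right) = \left(-280\right) \left(-5\right) = 1400$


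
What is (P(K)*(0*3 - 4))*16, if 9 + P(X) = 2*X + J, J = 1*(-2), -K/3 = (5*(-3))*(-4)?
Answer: 23744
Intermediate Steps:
K = -180 (K = -3*5*(-3)*(-4) = -(-45)*(-4) = -3*60 = -180)
J = -2
P(X) = -11 + 2*X (P(X) = -9 + (2*X - 2) = -9 + (-2 + 2*X) = -11 + 2*X)
(P(K)*(0*3 - 4))*16 = ((-11 + 2*(-180))*(0*3 - 4))*16 = ((-11 - 360)*(0 - 4))*16 = -371*(-4)*16 = 1484*16 = 23744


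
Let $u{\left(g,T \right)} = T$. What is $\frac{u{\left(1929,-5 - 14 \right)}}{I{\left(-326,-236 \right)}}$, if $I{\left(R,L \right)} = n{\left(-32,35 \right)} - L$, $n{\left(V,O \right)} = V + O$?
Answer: $- \frac{19}{239} \approx -0.079498$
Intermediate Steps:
$n{\left(V,O \right)} = O + V$
$I{\left(R,L \right)} = 3 - L$ ($I{\left(R,L \right)} = \left(35 - 32\right) - L = 3 - L$)
$\frac{u{\left(1929,-5 - 14 \right)}}{I{\left(-326,-236 \right)}} = \frac{-5 - 14}{3 - -236} = \frac{-5 - 14}{3 + 236} = - \frac{19}{239}$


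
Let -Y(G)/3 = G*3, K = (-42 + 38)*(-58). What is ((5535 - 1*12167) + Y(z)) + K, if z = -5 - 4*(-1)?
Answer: -6391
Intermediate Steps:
K = 232 (K = -4*(-58) = 232)
z = -1 (z = -5 + 4 = -1)
Y(G) = -9*G (Y(G) = -3*G*3 = -9*G)
((5535 - 1*12167) + Y(z)) + K = ((5535 - 1*12167) - 9*(-1)) + 232 = ((5535 - 12167) + 9) + 232 = (-6632 + 9) + 232 = -6623 + 232 = -6391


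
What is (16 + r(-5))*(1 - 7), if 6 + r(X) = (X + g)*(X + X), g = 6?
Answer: 0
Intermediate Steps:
r(X) = -6 + 2*X*(6 + X) (r(X) = -6 + (X + 6)*(X + X) = -6 + (6 + X)*(2*X) = -6 + 2*X*(6 + X))
(16 + r(-5))*(1 - 7) = (16 + (-6 + 2*(-5)² + 12*(-5)))*(1 - 7) = (16 + (-6 + 2*25 - 60))*(-6) = (16 + (-6 + 50 - 60))*(-6) = (16 - 16)*(-6) = 0*(-6) = 0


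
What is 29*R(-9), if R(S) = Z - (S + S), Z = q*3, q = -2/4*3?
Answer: 783/2 ≈ 391.50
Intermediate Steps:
q = -3/2 (q = -2*¼*3 = -½*3 = -3/2 ≈ -1.5000)
Z = -9/2 (Z = -3/2*3 = -9/2 ≈ -4.5000)
R(S) = -9/2 - 2*S (R(S) = -9/2 - (S + S) = -9/2 - 2*S)
29*R(-9) = 29*(-9/2 - 2*(-9)) = 29*(-9/2 + 18) = 29*(27/2) = 783/2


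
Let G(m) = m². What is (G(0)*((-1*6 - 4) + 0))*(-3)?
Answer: 0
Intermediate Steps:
(G(0)*((-1*6 - 4) + 0))*(-3) = (0²*((-1*6 - 4) + 0))*(-3) = (0*((-6 - 4) + 0))*(-3) = (0*(-10 + 0))*(-3) = (0*(-10))*(-3) = 0*(-3) = 0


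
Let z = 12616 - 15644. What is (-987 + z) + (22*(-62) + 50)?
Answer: -5329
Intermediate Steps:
z = -3028
(-987 + z) + (22*(-62) + 50) = (-987 - 3028) + (22*(-62) + 50) = -4015 + (-1364 + 50) = -4015 - 1314 = -5329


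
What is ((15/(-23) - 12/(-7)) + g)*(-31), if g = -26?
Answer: 124465/161 ≈ 773.07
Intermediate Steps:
((15/(-23) - 12/(-7)) + g)*(-31) = ((15/(-23) - 12/(-7)) - 26)*(-31) = ((15*(-1/23) - 12*(-⅐)) - 26)*(-31) = ((-15/23 + 12/7) - 26)*(-31) = (171/161 - 26)*(-31) = -4015/161*(-31) = 124465/161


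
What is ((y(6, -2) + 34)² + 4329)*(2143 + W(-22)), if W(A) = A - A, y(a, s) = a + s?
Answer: 12371539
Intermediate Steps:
W(A) = 0
((y(6, -2) + 34)² + 4329)*(2143 + W(-22)) = (((6 - 2) + 34)² + 4329)*(2143 + 0) = ((4 + 34)² + 4329)*2143 = (38² + 4329)*2143 = (1444 + 4329)*2143 = 5773*2143 = 12371539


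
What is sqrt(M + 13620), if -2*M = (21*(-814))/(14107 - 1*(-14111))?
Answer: sqrt(1205026824014)/9406 ≈ 116.71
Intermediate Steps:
M = 2849/9406 (M = -21*(-814)/(2*(14107 - 1*(-14111))) = -(-8547)/(14107 + 14111) = -(-8547)/28218 = -1/2*(-2849/4703) = 2849/9406 ≈ 0.30289)
sqrt(M + 13620) = sqrt(2849/9406 + 13620) = sqrt(128112569/9406) = sqrt(1205026824014)/9406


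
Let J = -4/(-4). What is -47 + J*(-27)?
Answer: -74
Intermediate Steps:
J = 1 (J = -1/4*(-4) = 1)
-47 + J*(-27) = -47 + 1*(-27) = -47 - 27 = -74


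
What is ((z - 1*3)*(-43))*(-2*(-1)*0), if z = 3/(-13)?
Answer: 0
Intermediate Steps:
z = -3/13 (z = 3*(-1/13) = -3/13 ≈ -0.23077)
((z - 1*3)*(-43))*(-2*(-1)*0) = ((-3/13 - 1*3)*(-43))*(-2*(-1)*0) = ((-3/13 - 3)*(-43))*(2*0) = -42/13*(-43)*0 = (1806/13)*0 = 0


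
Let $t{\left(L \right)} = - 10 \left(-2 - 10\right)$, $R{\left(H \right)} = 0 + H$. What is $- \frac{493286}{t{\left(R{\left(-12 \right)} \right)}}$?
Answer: $- \frac{246643}{60} \approx -4110.7$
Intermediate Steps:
$R{\left(H \right)} = H$
$t{\left(L \right)} = 120$ ($t{\left(L \right)} = \left(-10\right) \left(-12\right) = 120$)
$- \frac{493286}{t{\left(R{\left(-12 \right)} \right)}} = - \frac{493286}{120} = \left(-493286\right) \frac{1}{120} = - \frac{246643}{60}$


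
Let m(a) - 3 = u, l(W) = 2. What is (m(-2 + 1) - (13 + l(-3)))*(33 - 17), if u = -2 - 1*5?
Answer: -304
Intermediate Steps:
u = -7 (u = -2 - 5 = -7)
m(a) = -4 (m(a) = 3 - 7 = -4)
(m(-2 + 1) - (13 + l(-3)))*(33 - 17) = (-4 - (13 + 2))*(33 - 17) = (-4 - 1*15)*16 = (-4 - 15)*16 = -19*16 = -304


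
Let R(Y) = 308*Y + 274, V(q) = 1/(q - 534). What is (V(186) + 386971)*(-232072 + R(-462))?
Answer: -8396284635543/58 ≈ -1.4476e+11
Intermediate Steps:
V(q) = 1/(-534 + q)
R(Y) = 274 + 308*Y
(V(186) + 386971)*(-232072 + R(-462)) = (1/(-534 + 186) + 386971)*(-232072 + (274 + 308*(-462))) = (1/(-348) + 386971)*(-232072 + (274 - 142296)) = (-1/348 + 386971)*(-232072 - 142022) = (134665907/348)*(-374094) = -8396284635543/58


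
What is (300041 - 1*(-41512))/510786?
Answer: 113851/170262 ≈ 0.66868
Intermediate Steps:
(300041 - 1*(-41512))/510786 = (300041 + 41512)*(1/510786) = 341553*(1/510786) = 113851/170262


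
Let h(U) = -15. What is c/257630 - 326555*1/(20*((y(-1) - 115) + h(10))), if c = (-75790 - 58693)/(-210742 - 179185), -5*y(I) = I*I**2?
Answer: 16402350522999209/130393047126980 ≈ 125.79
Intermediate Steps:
y(I) = -I**3/5 (y(I) = -I*I**2/5 = -I**3/5)
c = 134483/389927 (c = -134483/(-389927) = -134483*(-1/389927) = 134483/389927 ≈ 0.34489)
c/257630 - 326555*1/(20*((y(-1) - 115) + h(10))) = (134483/389927)/257630 - 326555*1/(20*((-1/5*(-1)**3 - 115) - 15)) = (134483/389927)*(1/257630) - 326555*1/(20*((-1/5*(-1) - 115) - 15)) = 134483/100456893010 - 326555*1/(20*((1/5 - 115) - 15)) = 134483/100456893010 - 326555*1/(20*(-574/5 - 15)) = 134483/100456893010 - 326555/(20*(-649/5)) = 134483/100456893010 - 326555/(-2596) = 134483/100456893010 - 326555*(-1/2596) = 134483/100456893010 + 326555/2596 = 16402350522999209/130393047126980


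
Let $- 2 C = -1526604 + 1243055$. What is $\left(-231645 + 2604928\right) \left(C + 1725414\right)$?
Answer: $\frac{8862733449691}{2} \approx 4.4314 \cdot 10^{12}$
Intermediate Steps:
$C = \frac{283549}{2}$ ($C = - \frac{-1526604 + 1243055}{2} = \left(- \frac{1}{2}\right) \left(-283549\right) = \frac{283549}{2} \approx 1.4177 \cdot 10^{5}$)
$\left(-231645 + 2604928\right) \left(C + 1725414\right) = \left(-231645 + 2604928\right) \left(\frac{283549}{2} + 1725414\right) = 2373283 \cdot \frac{3734377}{2} = \frac{8862733449691}{2}$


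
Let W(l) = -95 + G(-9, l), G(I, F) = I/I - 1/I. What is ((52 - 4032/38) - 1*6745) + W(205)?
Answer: -1178702/171 ≈ -6893.0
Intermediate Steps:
G(I, F) = 1 - 1/I
W(l) = -845/9 (W(l) = -95 + (-1 - 9)/(-9) = -95 - ⅑*(-10) = -95 + 10/9 = -845/9)
((52 - 4032/38) - 1*6745) + W(205) = ((52 - 4032/38) - 1*6745) - 845/9 = ((52 - 4032/38) - 6745) - 845/9 = ((52 - 63*32/19) - 6745) - 845/9 = ((52 - 2016/19) - 6745) - 845/9 = (-1028/19 - 6745) - 845/9 = -129183/19 - 845/9 = -1178702/171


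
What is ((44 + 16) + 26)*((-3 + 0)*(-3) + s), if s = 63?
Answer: 6192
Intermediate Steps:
((44 + 16) + 26)*((-3 + 0)*(-3) + s) = ((44 + 16) + 26)*((-3 + 0)*(-3) + 63) = (60 + 26)*(-3*(-3) + 63) = 86*(9 + 63) = 86*72 = 6192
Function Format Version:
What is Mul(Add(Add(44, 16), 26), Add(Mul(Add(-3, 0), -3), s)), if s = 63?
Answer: 6192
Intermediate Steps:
Mul(Add(Add(44, 16), 26), Add(Mul(Add(-3, 0), -3), s)) = Mul(Add(Add(44, 16), 26), Add(Mul(Add(-3, 0), -3), 63)) = Mul(Add(60, 26), Add(Mul(-3, -3), 63)) = Mul(86, Add(9, 63)) = Mul(86, 72) = 6192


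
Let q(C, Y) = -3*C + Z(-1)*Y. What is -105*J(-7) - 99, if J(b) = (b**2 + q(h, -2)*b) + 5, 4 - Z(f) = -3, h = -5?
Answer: -5034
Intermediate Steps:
Z(f) = 7 (Z(f) = 4 - 1*(-3) = 4 + 3 = 7)
q(C, Y) = -3*C + 7*Y
J(b) = 5 + b + b**2 (J(b) = (b**2 + (-3*(-5) + 7*(-2))*b) + 5 = (b**2 + (15 - 14)*b) + 5 = (b**2 + 1*b) + 5 = (b**2 + b) + 5 = (b + b**2) + 5 = 5 + b + b**2)
-105*J(-7) - 99 = -105*(5 - 7 + (-7)**2) - 99 = -105*(5 - 7 + 49) - 99 = -105*47 - 99 = -4935 - 99 = -5034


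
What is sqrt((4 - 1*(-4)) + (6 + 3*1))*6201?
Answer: 6201*sqrt(17) ≈ 25567.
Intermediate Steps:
sqrt((4 - 1*(-4)) + (6 + 3*1))*6201 = sqrt((4 + 4) + (6 + 3))*6201 = sqrt(8 + 9)*6201 = sqrt(17)*6201 = 6201*sqrt(17)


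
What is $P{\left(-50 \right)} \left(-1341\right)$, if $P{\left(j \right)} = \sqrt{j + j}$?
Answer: $- 13410 i \approx - 13410.0 i$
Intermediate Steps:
$P{\left(j \right)} = \sqrt{2} \sqrt{j}$ ($P{\left(j \right)} = \sqrt{2 j} = \sqrt{2} \sqrt{j}$)
$P{\left(-50 \right)} \left(-1341\right) = \sqrt{2} \sqrt{-50} \left(-1341\right) = \sqrt{2} \cdot 5 i \sqrt{2} \left(-1341\right) = 10 i \left(-1341\right) = - 13410 i$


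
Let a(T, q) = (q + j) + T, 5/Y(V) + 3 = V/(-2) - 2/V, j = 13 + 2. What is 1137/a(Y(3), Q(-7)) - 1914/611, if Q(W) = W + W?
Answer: 21534003/611 ≈ 35244.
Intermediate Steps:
j = 15
Y(V) = 5/(-3 - 2/V - V/2) (Y(V) = 5/(-3 + (V/(-2) - 2/V)) = 5/(-3 + (V*(-½) - 2/V)) = 5/(-3 + (-V/2 - 2/V)) = 5/(-3 + (-2/V - V/2)) = 5/(-3 - 2/V - V/2))
Q(W) = 2*W
a(T, q) = 15 + T + q (a(T, q) = (q + 15) + T = (15 + q) + T = 15 + T + q)
1137/a(Y(3), Q(-7)) - 1914/611 = 1137/(15 - 10*3/(4 + 3² + 6*3) + 2*(-7)) - 1914/611 = 1137/(15 - 10*3/(4 + 9 + 18) - 14) - 1914*1/611 = 1137/(15 - 10*3/31 - 14) - 1914/611 = 1137/(15 - 10*3*1/31 - 14) - 1914/611 = 1137/(15 - 30/31 - 14) - 1914/611 = 1137/(1/31) - 1914/611 = 1137*31 - 1914/611 = 35247 - 1914/611 = 21534003/611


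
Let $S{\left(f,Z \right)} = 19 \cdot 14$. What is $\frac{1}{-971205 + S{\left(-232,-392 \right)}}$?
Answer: $- \frac{1}{970939} \approx -1.0299 \cdot 10^{-6}$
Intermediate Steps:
$S{\left(f,Z \right)} = 266$
$\frac{1}{-971205 + S{\left(-232,-392 \right)}} = \frac{1}{-971205 + 266} = \frac{1}{-970939} = - \frac{1}{970939}$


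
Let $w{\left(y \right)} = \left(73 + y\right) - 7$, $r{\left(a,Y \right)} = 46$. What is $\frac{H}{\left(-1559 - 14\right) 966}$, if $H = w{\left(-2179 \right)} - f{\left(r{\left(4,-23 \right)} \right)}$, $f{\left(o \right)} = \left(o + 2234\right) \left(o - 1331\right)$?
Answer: $- \frac{418241}{217074} \approx -1.9267$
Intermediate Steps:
$w{\left(y \right)} = 66 + y$
$f{\left(o \right)} = \left(-1331 + o\right) \left(2234 + o\right)$ ($f{\left(o \right)} = \left(2234 + o\right) \left(-1331 + o\right) = \left(-1331 + o\right) \left(2234 + o\right)$)
$H = 2927687$ ($H = \left(66 - 2179\right) - \left(-2973454 + 46^{2} + 903 \cdot 46\right) = -2113 - \left(-2973454 + 2116 + 41538\right) = -2113 - -2929800 = -2113 + 2929800 = 2927687$)
$\frac{H}{\left(-1559 - 14\right) 966} = \frac{2927687}{\left(-1559 - 14\right) 966} = \frac{2927687}{\left(-1573\right) 966} = \frac{2927687}{-1519518} = 2927687 \left(- \frac{1}{1519518}\right) = - \frac{418241}{217074}$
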